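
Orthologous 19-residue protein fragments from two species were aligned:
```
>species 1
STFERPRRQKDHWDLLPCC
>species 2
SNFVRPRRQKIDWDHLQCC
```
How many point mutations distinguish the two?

The sequences differ at positions 2, 4, 11, 12, 15, 17 (1-based) — 6 in total.

6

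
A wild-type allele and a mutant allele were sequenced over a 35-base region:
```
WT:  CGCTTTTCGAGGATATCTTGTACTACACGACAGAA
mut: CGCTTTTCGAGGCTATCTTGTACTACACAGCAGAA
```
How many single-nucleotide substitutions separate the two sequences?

Mismatches (1-based): base 13: A→C; base 29: G→A; base 30: A→G.

3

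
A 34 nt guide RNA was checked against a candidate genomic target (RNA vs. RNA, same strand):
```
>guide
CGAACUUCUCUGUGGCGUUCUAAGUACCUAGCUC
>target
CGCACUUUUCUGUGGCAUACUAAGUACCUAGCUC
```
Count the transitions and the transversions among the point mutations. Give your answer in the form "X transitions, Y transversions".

Mismatches (1-based):
position 3: A→C (purine→pyrimidine, transversion)
position 8: C→U (pyrimidine→pyrimidine, transition)
position 17: G→A (purine→purine, transition)
position 19: U→A (pyrimidine→purine, transversion)

2 transitions, 2 transversions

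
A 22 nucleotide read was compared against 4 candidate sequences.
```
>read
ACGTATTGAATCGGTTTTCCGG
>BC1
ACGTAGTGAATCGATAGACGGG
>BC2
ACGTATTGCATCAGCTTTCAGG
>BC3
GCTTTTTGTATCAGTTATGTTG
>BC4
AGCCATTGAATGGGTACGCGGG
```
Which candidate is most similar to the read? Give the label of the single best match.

Hamming distances to read — BC1: 6; BC2: 4; BC3: 9; BC4: 8.
Smallest is BC2 with 4 mismatches.

BC2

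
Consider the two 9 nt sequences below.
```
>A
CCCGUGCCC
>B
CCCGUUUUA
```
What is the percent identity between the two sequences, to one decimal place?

4 positions differ (6, 7, 8, 9), so 5 of 9 match: 5/9 = 55.56%.

55.6%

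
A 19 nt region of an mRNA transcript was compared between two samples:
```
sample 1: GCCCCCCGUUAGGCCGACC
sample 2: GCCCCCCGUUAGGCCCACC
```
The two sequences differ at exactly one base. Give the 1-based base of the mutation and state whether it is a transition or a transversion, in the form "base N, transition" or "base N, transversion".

base 16, transversion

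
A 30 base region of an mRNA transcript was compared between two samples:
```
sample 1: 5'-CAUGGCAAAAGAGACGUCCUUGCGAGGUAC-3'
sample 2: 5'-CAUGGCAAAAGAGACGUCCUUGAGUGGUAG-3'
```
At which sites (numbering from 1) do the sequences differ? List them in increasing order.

23, 25, 30

Differences at site 23 (C→A), site 25 (A→U), site 30 (C→G).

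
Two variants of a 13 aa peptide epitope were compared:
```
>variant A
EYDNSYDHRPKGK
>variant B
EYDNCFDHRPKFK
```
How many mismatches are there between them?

Mismatches (1-based): position 5: S→C; position 6: Y→F; position 12: G→F.

3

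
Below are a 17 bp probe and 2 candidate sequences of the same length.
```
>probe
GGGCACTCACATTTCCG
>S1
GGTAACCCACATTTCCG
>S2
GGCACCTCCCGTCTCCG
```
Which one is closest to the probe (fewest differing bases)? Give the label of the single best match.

Hamming distances to probe — S1: 3; S2: 6.
Smallest is S1 with 3 mismatches.

S1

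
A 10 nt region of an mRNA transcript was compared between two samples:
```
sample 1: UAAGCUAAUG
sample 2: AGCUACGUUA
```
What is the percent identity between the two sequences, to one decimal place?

10.0%

9 positions differ (1, 2, 3, 4, 5, 6, 7, 8, 10), so 1 of 10 match: 1/10 = 10%.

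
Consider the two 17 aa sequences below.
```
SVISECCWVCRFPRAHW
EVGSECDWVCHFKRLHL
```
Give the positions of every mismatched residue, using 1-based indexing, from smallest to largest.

1, 3, 7, 11, 13, 15, 17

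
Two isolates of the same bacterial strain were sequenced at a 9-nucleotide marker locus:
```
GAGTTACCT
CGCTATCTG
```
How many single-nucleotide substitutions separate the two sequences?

The sequences differ at sites 1, 2, 3, 5, 6, 8, 9 (1-based) — 7 in total.

7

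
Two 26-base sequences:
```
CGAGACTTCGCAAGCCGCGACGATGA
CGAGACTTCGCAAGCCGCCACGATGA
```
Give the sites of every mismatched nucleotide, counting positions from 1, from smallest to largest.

19

Scanning 1-based: 19: G/C.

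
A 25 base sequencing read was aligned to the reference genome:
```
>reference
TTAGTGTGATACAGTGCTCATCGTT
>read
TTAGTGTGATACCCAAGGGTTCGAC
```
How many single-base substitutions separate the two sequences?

10

Comparing position by position, 10 positions differ: 13 (A/C), 14 (G/C), 15 (T/A), 16 (G/A), 17 (C/G), 18 (T/G), 19 (C/G), 20 (A/T), 24 (T/A), 25 (T/C).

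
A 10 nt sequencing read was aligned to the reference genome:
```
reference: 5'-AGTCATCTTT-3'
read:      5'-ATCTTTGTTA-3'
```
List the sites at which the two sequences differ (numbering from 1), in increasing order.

2, 3, 4, 5, 7, 10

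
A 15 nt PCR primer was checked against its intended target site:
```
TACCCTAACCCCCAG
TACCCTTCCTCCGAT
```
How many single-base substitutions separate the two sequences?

Mismatches (1-based): base 7: A→T; base 8: A→C; base 10: C→T; base 13: C→G; base 15: G→T.

5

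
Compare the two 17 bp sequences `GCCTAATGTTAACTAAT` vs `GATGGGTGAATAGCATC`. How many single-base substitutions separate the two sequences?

12

Comparing position by position, 12 positions differ: 2 (C/A), 3 (C/T), 4 (T/G), 5 (A/G), 6 (A/G), 9 (T/A), 10 (T/A), 11 (A/T), 13 (C/G), 14 (T/C), 16 (A/T), 17 (T/C).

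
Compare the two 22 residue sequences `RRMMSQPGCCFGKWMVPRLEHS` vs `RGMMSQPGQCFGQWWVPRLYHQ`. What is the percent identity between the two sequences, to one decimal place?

72.7%

6 positions differ (2, 9, 13, 15, 20, 22), so 16 of 22 match: 16/22 = 72.73%.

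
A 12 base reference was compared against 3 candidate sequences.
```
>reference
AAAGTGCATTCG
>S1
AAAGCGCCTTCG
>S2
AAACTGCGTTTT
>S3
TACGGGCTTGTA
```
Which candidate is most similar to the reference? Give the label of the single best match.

Hamming distances to reference — S1: 2; S2: 4; S3: 7.
Smallest is S1 with 2 mismatches.

S1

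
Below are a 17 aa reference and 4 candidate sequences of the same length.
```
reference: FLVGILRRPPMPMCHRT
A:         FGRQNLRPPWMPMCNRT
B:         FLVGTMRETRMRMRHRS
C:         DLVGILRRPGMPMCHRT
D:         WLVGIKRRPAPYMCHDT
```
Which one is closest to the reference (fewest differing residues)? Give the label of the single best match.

C

A differs at 7 residues; B differs at 8 residues; C differs at 2 residues; D differs at 6 residues. The closest is C.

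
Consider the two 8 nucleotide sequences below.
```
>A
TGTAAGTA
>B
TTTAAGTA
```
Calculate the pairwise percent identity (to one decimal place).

87.5%

1 position differs (2), so 7 of 8 match: 7/8 = 87.5%.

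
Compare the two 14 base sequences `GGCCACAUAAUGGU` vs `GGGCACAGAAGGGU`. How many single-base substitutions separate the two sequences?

The sequences differ at bases 3, 8, 11 (1-based) — 3 in total.

3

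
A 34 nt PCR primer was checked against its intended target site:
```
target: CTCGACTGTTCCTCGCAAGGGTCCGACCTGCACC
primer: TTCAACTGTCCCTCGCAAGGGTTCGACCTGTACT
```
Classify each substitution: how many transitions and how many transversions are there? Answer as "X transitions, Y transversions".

6 transitions, 0 transversions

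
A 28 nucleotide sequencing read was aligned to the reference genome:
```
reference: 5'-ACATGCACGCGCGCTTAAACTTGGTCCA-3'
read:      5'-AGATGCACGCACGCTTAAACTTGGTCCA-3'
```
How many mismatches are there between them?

Mismatches (1-based): base 2: C→G; base 11: G→A.

2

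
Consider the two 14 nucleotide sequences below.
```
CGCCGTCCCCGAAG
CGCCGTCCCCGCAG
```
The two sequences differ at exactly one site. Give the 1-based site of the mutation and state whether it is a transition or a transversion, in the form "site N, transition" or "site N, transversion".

Site 12 changes A→C. A is a purine and C is a pyrimidine, so this is a transversion.

site 12, transversion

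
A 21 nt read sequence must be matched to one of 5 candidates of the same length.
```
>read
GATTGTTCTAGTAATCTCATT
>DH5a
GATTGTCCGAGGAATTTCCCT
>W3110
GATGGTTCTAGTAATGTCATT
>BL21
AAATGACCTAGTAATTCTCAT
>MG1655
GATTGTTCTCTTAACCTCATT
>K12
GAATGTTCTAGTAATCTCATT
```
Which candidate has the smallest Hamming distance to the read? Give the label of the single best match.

K12

DH5a differs at 6 bases; W3110 differs at 2 bases; BL21 differs at 9 bases; MG1655 differs at 3 bases; K12 differs at 1 base. The closest is K12.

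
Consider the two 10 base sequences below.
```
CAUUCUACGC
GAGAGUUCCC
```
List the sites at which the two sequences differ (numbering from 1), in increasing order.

1, 3, 4, 5, 7, 9

Differences at site 1 (C→G), site 3 (U→G), site 4 (U→A), site 5 (C→G), site 7 (A→U), site 9 (G→C).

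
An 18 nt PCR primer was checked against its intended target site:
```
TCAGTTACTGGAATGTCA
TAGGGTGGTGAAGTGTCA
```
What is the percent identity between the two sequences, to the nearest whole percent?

61%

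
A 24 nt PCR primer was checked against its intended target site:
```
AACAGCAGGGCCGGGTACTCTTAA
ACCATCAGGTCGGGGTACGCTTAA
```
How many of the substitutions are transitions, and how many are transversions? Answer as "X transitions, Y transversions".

0 transitions, 5 transversions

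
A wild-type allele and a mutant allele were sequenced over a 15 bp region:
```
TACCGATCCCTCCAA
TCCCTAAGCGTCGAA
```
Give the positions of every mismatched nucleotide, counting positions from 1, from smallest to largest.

Scanning 1-based: 2: A/C; 5: G/T; 7: T/A; 8: C/G; 10: C/G; 13: C/G.

2, 5, 7, 8, 10, 13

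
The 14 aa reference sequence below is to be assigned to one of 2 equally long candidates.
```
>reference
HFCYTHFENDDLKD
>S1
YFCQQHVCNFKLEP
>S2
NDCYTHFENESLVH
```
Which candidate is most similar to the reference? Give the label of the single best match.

Hamming distances to reference — S1: 9; S2: 6.
Smallest is S2 with 6 mismatches.

S2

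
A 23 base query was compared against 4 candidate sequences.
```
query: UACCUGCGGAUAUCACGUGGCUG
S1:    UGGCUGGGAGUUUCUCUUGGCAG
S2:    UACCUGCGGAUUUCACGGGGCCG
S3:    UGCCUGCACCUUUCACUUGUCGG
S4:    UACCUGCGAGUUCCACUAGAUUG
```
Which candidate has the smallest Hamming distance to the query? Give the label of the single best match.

S2

Hamming distances to query — S1: 9; S2: 3; S3: 8; S4: 8.
Smallest is S2 with 3 mismatches.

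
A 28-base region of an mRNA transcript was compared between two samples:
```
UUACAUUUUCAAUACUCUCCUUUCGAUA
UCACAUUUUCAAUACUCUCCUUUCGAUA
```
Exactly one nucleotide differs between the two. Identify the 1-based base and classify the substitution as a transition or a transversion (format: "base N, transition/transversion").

base 2, transition

The sequences differ only at base 2: U→C (pyrimidine→pyrimidine), a transition.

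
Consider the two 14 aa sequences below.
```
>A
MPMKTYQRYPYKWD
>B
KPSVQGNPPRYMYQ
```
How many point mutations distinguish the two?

Comparing position by position, 12 positions differ: 1 (M/K), 3 (M/S), 4 (K/V), 5 (T/Q), 6 (Y/G), 7 (Q/N), 8 (R/P), 9 (Y/P), 10 (P/R), 12 (K/M), 13 (W/Y), 14 (D/Q).

12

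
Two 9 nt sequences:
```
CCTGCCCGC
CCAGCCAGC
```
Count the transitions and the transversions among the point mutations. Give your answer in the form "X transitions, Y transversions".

0 transitions, 2 transversions

Mismatches (1-based):
site 3: T→A (pyrimidine→purine, transversion)
site 7: C→A (pyrimidine→purine, transversion)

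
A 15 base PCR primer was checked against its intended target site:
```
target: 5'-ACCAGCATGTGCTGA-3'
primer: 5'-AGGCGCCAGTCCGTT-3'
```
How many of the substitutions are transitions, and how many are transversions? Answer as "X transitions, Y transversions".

Transitions (purine↔purine or pyrimidine↔pyrimidine): none.
Transversions (purine↔pyrimidine): 2 C→G, 3 C→G, 4 A→C, 7 A→C, 8 T→A, 11 G→C, 13 T→G, 14 G→T, 15 A→T.

0 transitions, 9 transversions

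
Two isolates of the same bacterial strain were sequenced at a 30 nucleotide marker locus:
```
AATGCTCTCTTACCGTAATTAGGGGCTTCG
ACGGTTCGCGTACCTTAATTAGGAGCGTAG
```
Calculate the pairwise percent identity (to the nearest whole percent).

9 positions differ (2, 3, 5, 8, 10, 15, 24, 27, 29), so 21 of 30 match: 21/30 = 70%.

70%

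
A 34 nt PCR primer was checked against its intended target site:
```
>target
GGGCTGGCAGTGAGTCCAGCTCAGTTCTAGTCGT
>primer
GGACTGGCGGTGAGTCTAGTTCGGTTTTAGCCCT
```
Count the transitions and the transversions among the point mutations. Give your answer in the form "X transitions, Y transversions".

7 transitions, 1 transversion

Transitions (purine↔purine or pyrimidine↔pyrimidine): 3 G→A, 9 A→G, 17 C→T, 20 C→T, 23 A→G, 27 C→T, 31 T→C.
Transversions (purine↔pyrimidine): 33 G→C.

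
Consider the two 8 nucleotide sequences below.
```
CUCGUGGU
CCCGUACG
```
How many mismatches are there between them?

Comparing position by position, 4 positions differ: 2 (U/C), 6 (G/A), 7 (G/C), 8 (U/G).

4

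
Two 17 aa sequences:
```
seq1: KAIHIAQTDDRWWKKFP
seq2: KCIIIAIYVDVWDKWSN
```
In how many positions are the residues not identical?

The sequences differ at positions 2, 4, 7, 8, 9, 11, 13, 15, 16, 17 (1-based) — 10 in total.

10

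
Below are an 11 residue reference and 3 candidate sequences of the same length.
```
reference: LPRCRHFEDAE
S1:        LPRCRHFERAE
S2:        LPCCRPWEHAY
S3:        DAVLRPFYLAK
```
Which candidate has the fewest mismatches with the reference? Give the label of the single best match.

Hamming distances to reference — S1: 1; S2: 5; S3: 8.
Smallest is S1 with 1 mismatch.

S1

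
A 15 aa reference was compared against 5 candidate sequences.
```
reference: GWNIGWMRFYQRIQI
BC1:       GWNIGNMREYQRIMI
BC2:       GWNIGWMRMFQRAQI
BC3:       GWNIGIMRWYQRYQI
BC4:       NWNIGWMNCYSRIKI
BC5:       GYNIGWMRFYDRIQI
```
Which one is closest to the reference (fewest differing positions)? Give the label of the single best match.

BC5

BC1 differs at 3 positions; BC2 differs at 3 positions; BC3 differs at 3 positions; BC4 differs at 5 positions; BC5 differs at 2 positions. The closest is BC5.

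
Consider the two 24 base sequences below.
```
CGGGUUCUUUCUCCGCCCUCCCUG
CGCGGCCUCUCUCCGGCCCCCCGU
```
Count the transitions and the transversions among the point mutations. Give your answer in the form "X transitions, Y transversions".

3 transitions, 5 transversions

Transitions (purine↔purine or pyrimidine↔pyrimidine): 6 U→C, 9 U→C, 19 U→C.
Transversions (purine↔pyrimidine): 3 G→C, 5 U→G, 16 C→G, 23 U→G, 24 G→U.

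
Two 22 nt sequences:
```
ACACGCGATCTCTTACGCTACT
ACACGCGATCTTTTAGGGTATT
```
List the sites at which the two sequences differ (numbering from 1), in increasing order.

Differences at site 12 (C→T), site 16 (C→G), site 18 (C→G), site 21 (C→T).

12, 16, 18, 21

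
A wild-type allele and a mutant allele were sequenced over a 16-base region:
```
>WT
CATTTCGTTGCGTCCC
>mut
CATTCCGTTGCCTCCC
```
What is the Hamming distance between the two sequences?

2

Mismatches (1-based): base 5: T→C; base 12: G→C.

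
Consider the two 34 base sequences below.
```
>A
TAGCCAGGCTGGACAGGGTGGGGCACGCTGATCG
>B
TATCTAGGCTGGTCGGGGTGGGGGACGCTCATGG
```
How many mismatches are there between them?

The sequences differ at positions 3, 5, 13, 15, 24, 30, 33 (1-based) — 7 in total.

7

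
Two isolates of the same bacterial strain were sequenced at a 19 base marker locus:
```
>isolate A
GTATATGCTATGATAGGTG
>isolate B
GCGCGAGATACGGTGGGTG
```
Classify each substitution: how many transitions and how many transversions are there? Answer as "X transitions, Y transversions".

7 transitions, 2 transversions

Mismatches (1-based):
site 2: T→C (pyrimidine→pyrimidine, transition)
site 3: A→G (purine→purine, transition)
site 4: T→C (pyrimidine→pyrimidine, transition)
site 5: A→G (purine→purine, transition)
site 6: T→A (pyrimidine→purine, transversion)
site 8: C→A (pyrimidine→purine, transversion)
site 11: T→C (pyrimidine→pyrimidine, transition)
site 13: A→G (purine→purine, transition)
site 15: A→G (purine→purine, transition)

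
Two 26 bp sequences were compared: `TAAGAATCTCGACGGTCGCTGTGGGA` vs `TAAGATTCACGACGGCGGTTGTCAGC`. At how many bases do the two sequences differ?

8

Comparing position by position, 8 bases differ: 6 (A/T), 9 (T/A), 16 (T/C), 17 (C/G), 19 (C/T), 23 (G/C), 24 (G/A), 26 (A/C).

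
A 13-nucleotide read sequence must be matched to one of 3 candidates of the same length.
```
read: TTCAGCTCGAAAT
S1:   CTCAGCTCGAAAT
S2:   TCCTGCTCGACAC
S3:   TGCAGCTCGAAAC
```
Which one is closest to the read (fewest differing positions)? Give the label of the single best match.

S1

Hamming distances to read — S1: 1; S2: 4; S3: 2.
Smallest is S1 with 1 mismatch.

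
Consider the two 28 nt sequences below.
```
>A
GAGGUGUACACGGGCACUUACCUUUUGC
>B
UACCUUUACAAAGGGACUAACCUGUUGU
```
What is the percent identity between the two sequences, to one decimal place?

Mismatches at positions 1, 3, 4, 6, 11, 12, 15, 19, 24, 28 (1-based): 10 of 28.
Identical positions: 18/28 = 64.29% → 64.3%.

64.3%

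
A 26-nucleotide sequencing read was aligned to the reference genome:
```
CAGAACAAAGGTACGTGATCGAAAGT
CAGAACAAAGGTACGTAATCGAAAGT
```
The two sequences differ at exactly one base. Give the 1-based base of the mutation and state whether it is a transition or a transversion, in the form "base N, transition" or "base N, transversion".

The sequences differ only at base 17: G→A (purine→purine), a transition.

base 17, transition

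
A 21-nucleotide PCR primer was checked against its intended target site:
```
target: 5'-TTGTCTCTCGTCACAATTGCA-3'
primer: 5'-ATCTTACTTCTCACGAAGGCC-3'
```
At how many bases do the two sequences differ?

10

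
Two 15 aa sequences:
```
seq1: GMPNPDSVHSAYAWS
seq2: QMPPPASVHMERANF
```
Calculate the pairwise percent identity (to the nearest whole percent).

Mismatches at positions 1, 4, 6, 10, 11, 12, 14, 15 (1-based): 8 of 15.
Identical positions: 7/15 = 46.67% → 47%.

47%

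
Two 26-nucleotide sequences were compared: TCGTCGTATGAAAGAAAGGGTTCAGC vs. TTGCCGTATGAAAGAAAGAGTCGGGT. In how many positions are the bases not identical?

7

The sequences differ at positions 2, 4, 19, 22, 23, 24, 26 (1-based) — 7 in total.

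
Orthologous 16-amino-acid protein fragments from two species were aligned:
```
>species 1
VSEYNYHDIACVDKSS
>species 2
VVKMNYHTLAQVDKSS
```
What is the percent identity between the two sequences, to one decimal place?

62.5%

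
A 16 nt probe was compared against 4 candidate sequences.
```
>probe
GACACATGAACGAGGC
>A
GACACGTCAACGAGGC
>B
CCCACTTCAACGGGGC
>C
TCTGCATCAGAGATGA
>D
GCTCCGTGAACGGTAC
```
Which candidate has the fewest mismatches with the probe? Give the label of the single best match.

Hamming distances to probe — A: 2; B: 5; C: 9; D: 7.
Smallest is A with 2 mismatches.

A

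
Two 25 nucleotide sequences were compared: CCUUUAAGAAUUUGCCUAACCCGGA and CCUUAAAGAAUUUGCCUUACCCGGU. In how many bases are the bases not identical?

Comparing position by position, 3 bases differ: 5 (U/A), 18 (A/U), 25 (A/U).

3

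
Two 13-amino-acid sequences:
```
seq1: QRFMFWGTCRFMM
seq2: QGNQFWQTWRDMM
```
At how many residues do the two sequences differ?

6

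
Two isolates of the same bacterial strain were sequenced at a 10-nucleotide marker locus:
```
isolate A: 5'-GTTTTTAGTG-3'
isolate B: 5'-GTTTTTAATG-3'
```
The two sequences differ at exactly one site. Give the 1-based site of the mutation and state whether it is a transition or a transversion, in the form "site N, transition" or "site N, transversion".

The sequences differ only at site 8: G→A (purine→purine), a transition.

site 8, transition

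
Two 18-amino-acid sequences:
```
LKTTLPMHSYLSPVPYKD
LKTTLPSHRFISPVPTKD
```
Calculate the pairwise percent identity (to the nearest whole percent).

5 positions differ (7, 9, 10, 11, 16), so 13 of 18 match: 13/18 = 72.22%.

72%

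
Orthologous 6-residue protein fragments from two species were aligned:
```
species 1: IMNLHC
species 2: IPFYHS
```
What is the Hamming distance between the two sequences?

4

Mismatches (1-based): position 2: M→P; position 3: N→F; position 4: L→Y; position 6: C→S.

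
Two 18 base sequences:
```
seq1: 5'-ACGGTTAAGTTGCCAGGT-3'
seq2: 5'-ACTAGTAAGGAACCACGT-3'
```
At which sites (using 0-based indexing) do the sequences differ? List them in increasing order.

Scanning 0-based: 2: G/T; 3: G/A; 4: T/G; 9: T/G; 10: T/A; 11: G/A; 15: G/C.

2, 3, 4, 9, 10, 11, 15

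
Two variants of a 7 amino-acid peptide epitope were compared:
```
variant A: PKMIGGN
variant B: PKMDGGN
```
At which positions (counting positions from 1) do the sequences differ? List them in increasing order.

Differences at position 4 (I→D).

4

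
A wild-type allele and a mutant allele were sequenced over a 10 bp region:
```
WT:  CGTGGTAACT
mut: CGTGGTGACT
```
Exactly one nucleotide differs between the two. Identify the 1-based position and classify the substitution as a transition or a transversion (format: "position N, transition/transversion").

position 7, transition

Position 7 changes A→G. A is a purine and G is a purine, so this is a transition.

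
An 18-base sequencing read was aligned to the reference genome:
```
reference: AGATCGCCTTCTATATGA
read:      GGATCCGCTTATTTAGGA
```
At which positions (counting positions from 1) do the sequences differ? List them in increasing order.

1, 6, 7, 11, 13, 16

Differences at position 1 (A→G), position 6 (G→C), position 7 (C→G), position 11 (C→A), position 13 (A→T), position 16 (T→G).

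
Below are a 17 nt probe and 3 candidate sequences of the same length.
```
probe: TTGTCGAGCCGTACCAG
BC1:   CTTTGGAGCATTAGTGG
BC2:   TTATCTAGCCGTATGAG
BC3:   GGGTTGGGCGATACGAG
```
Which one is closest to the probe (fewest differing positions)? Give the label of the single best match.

Hamming distances to probe — BC1: 8; BC2: 4; BC3: 7.
Smallest is BC2 with 4 mismatches.

BC2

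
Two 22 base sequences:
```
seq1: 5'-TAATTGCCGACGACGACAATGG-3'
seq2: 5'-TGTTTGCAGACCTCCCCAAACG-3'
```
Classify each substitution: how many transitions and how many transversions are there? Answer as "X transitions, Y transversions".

Mismatches (1-based):
position 2: A→G (purine→purine, transition)
position 3: A→T (purine→pyrimidine, transversion)
position 8: C→A (pyrimidine→purine, transversion)
position 12: G→C (purine→pyrimidine, transversion)
position 13: A→T (purine→pyrimidine, transversion)
position 15: G→C (purine→pyrimidine, transversion)
position 16: A→C (purine→pyrimidine, transversion)
position 20: T→A (pyrimidine→purine, transversion)
position 21: G→C (purine→pyrimidine, transversion)

1 transition, 8 transversions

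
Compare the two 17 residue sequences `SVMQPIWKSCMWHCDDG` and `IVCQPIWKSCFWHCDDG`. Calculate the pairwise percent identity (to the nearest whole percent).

82%

Mismatches at positions 1, 3, 11 (1-based): 3 of 17.
Identical positions: 14/17 = 82.35% → 82%.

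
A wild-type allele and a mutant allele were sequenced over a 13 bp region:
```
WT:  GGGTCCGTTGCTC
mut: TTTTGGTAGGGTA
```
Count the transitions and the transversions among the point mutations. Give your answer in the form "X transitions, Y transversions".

Transitions (purine↔purine or pyrimidine↔pyrimidine): none.
Transversions (purine↔pyrimidine): 1 G→T, 2 G→T, 3 G→T, 5 C→G, 6 C→G, 7 G→T, 8 T→A, 9 T→G, 11 C→G, 13 C→A.

0 transitions, 10 transversions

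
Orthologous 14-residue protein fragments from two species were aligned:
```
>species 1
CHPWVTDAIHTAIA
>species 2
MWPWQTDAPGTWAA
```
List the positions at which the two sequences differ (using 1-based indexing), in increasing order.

1, 2, 5, 9, 10, 12, 13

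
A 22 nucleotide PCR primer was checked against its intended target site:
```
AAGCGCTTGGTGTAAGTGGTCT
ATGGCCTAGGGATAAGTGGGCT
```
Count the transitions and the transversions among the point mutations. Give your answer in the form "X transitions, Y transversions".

1 transition, 6 transversions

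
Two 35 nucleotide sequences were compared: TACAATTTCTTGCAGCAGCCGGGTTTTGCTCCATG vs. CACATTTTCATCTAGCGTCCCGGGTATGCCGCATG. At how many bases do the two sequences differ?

Comparing position by position, 12 bases differ: 1 (T/C), 5 (A/T), 10 (T/A), 12 (G/C), 13 (C/T), 17 (A/G), 18 (G/T), 21 (G/C), 24 (T/G), 26 (T/A), 30 (T/C), 31 (C/G).

12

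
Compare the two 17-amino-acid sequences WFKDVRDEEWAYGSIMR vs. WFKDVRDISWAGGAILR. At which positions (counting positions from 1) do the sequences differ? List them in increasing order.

8, 9, 12, 14, 16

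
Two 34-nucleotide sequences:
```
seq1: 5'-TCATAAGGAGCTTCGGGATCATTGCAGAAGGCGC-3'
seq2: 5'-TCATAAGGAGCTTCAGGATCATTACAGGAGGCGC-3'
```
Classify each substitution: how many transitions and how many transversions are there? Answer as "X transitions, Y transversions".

3 transitions, 0 transversions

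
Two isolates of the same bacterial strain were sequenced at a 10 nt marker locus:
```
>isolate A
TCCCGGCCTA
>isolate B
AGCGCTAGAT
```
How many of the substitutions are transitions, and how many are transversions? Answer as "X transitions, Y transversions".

0 transitions, 9 transversions

Transitions (purine↔purine or pyrimidine↔pyrimidine): none.
Transversions (purine↔pyrimidine): 1 T→A, 2 C→G, 4 C→G, 5 G→C, 6 G→T, 7 C→A, 8 C→G, 9 T→A, 10 A→T.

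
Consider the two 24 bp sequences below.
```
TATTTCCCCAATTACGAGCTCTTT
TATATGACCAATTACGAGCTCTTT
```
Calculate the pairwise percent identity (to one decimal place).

Mismatches at positions 4, 6, 7 (1-based): 3 of 24.
Identical positions: 21/24 = 87.5% → 87.5%.

87.5%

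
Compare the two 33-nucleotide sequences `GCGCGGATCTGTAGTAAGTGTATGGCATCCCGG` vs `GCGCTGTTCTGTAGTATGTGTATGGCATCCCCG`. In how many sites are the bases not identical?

The sequences differ at sites 5, 7, 17, 32 (1-based) — 4 in total.

4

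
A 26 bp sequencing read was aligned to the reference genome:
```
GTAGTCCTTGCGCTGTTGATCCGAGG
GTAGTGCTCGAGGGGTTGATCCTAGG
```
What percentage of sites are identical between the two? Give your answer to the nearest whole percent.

6 positions differ (6, 9, 11, 13, 14, 23), so 20 of 26 match: 20/26 = 76.92%.

77%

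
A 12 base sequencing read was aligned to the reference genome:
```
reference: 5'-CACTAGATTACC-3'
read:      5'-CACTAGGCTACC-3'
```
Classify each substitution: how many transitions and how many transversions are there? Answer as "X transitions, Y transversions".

Transitions (purine↔purine or pyrimidine↔pyrimidine): 7 A→G, 8 T→C.
Transversions (purine↔pyrimidine): none.

2 transitions, 0 transversions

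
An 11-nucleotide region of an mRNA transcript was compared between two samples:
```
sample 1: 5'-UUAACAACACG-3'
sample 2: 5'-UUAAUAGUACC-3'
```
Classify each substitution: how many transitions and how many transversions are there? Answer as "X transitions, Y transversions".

Mismatches (1-based):
position 5: C→U (pyrimidine→pyrimidine, transition)
position 7: A→G (purine→purine, transition)
position 8: C→U (pyrimidine→pyrimidine, transition)
position 11: G→C (purine→pyrimidine, transversion)

3 transitions, 1 transversion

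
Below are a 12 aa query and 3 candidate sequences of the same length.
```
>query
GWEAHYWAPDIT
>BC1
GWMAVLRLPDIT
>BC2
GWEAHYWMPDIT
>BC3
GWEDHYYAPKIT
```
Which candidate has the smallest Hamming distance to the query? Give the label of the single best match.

BC2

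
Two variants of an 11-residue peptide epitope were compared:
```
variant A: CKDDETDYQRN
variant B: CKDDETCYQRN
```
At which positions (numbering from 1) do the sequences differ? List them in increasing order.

Differences at position 7 (D→C).

7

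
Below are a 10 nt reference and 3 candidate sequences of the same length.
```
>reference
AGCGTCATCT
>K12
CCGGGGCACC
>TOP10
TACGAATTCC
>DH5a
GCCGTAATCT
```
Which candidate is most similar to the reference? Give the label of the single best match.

DH5a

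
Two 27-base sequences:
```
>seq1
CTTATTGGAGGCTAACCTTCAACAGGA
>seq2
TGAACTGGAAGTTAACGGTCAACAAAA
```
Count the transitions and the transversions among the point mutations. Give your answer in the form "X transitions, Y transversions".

6 transitions, 4 transversions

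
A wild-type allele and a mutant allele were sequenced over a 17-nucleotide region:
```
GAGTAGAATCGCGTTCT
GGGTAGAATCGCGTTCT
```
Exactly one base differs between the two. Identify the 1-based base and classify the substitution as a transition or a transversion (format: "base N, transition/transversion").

base 2, transition

The sequences differ only at base 2: A→G (purine→purine), a transition.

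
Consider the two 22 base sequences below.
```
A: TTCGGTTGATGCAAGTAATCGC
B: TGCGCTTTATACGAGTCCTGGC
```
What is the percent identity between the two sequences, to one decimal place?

63.6%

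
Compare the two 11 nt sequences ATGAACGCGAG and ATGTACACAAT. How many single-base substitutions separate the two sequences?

The sequences differ at bases 4, 7, 9, 11 (1-based) — 4 in total.

4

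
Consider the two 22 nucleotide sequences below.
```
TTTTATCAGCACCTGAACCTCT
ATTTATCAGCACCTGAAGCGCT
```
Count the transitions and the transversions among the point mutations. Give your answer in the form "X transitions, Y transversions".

0 transitions, 3 transversions

Transitions (purine↔purine or pyrimidine↔pyrimidine): none.
Transversions (purine↔pyrimidine): 1 T→A, 18 C→G, 20 T→G.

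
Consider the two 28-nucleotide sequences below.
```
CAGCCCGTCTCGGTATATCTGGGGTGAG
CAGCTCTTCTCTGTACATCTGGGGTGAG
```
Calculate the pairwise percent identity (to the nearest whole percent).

Mismatches at positions 5, 7, 12, 16 (1-based): 4 of 28.
Identical positions: 24/28 = 85.71% → 86%.

86%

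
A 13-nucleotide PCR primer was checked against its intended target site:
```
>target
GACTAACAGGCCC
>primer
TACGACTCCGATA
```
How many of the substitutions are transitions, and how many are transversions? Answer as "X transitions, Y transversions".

2 transitions, 7 transversions

Transitions (purine↔purine or pyrimidine↔pyrimidine): 7 C→T, 12 C→T.
Transversions (purine↔pyrimidine): 1 G→T, 4 T→G, 6 A→C, 8 A→C, 9 G→C, 11 C→A, 13 C→A.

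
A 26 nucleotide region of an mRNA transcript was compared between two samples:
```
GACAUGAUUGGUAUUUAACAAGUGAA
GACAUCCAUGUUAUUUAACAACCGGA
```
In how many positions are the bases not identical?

7

Comparing position by position, 7 positions differ: 6 (G/C), 7 (A/C), 8 (U/A), 11 (G/U), 22 (G/C), 23 (U/C), 25 (A/G).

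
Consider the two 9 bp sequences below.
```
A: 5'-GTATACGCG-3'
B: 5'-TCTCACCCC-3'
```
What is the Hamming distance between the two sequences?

6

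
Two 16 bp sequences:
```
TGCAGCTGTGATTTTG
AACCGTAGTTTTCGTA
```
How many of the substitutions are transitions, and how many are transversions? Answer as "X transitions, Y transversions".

4 transitions, 6 transversions

Mismatches (1-based):
base 1: T→A (pyrimidine→purine, transversion)
base 2: G→A (purine→purine, transition)
base 4: A→C (purine→pyrimidine, transversion)
base 6: C→T (pyrimidine→pyrimidine, transition)
base 7: T→A (pyrimidine→purine, transversion)
base 10: G→T (purine→pyrimidine, transversion)
base 11: A→T (purine→pyrimidine, transversion)
base 13: T→C (pyrimidine→pyrimidine, transition)
base 14: T→G (pyrimidine→purine, transversion)
base 16: G→A (purine→purine, transition)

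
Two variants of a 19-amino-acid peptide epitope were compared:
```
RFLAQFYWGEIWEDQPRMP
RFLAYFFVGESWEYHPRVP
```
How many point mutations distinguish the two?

7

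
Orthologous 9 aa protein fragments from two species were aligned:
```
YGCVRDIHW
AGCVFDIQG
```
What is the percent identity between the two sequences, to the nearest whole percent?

Mismatches at positions 1, 5, 8, 9 (1-based): 4 of 9.
Identical positions: 5/9 = 55.56% → 56%.

56%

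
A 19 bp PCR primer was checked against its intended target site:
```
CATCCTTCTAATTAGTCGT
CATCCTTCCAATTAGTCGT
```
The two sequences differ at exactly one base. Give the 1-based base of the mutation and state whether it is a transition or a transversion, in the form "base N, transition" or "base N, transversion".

base 9, transition

The sequences differ only at base 9: T→C (pyrimidine→pyrimidine), a transition.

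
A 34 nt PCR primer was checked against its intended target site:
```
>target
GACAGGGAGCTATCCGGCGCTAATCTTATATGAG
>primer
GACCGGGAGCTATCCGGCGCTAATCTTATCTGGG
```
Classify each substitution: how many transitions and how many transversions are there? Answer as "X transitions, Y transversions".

Mismatches (1-based):
base 4: A→C (purine→pyrimidine, transversion)
base 30: A→C (purine→pyrimidine, transversion)
base 33: A→G (purine→purine, transition)

1 transition, 2 transversions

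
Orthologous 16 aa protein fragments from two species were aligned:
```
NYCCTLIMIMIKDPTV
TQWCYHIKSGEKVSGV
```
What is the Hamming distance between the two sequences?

Comparing position by position, 12 positions differ: 1 (N/T), 2 (Y/Q), 3 (C/W), 5 (T/Y), 6 (L/H), 8 (M/K), 9 (I/S), 10 (M/G), 11 (I/E), 13 (D/V), 14 (P/S), 15 (T/G).

12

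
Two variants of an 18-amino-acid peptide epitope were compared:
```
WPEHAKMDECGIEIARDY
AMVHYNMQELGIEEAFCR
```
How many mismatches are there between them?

11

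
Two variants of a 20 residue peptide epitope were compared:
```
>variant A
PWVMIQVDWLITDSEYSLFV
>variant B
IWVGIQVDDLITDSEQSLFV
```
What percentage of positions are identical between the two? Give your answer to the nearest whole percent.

80%

Mismatches at positions 1, 4, 9, 16 (1-based): 4 of 20.
Identical positions: 16/20 = 80% → 80%.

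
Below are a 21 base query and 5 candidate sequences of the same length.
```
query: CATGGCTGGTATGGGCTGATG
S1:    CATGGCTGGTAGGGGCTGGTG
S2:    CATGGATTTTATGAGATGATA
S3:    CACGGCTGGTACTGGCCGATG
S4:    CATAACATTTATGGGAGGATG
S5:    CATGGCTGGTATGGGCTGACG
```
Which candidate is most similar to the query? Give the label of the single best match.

Hamming distances to query — S1: 2; S2: 6; S3: 4; S4: 7; S5: 1.
Smallest is S5 with 1 mismatch.

S5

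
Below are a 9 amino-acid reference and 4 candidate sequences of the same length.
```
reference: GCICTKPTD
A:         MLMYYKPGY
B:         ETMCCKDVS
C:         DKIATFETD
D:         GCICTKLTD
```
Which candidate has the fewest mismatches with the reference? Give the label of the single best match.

D

Hamming distances to reference — A: 7; B: 7; C: 5; D: 1.
Smallest is D with 1 mismatch.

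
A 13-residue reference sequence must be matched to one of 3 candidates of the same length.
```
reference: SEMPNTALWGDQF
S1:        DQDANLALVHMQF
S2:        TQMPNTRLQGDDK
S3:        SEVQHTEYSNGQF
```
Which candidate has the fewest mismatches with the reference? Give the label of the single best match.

S2

Hamming distances to reference — S1: 8; S2: 6; S3: 8.
Smallest is S2 with 6 mismatches.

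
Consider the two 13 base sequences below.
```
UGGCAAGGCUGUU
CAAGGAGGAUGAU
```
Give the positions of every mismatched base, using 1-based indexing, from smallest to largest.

1, 2, 3, 4, 5, 9, 12

Differences at position 1 (U→C), position 2 (G→A), position 3 (G→A), position 4 (C→G), position 5 (A→G), position 9 (C→A), position 12 (U→A).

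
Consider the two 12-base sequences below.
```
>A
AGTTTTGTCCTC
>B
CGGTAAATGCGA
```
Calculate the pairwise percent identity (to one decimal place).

33.3%

8 positions differ (1, 3, 5, 6, 7, 9, 11, 12), so 4 of 12 match: 4/12 = 33.33%.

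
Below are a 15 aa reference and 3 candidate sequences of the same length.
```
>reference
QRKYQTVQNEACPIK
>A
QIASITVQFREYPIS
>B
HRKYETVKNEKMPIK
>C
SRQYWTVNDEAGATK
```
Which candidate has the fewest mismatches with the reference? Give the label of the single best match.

A differs at 9 residues; B differs at 5 residues; C differs at 8 residues. The closest is B.

B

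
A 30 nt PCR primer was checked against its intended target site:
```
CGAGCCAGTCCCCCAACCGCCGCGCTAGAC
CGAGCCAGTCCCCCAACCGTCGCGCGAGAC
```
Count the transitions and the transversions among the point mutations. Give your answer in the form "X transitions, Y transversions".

1 transition, 1 transversion

Transitions (purine↔purine or pyrimidine↔pyrimidine): 20 C→T.
Transversions (purine↔pyrimidine): 26 T→G.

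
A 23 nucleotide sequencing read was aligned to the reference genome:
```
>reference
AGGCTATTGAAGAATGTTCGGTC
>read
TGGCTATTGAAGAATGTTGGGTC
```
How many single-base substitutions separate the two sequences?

Mismatches (1-based): position 1: A→T; position 19: C→G.

2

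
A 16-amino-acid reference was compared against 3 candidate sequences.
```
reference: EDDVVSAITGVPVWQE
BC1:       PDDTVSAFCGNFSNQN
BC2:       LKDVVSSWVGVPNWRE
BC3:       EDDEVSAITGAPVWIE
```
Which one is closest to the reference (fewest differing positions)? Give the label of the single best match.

BC3

BC1 differs at 9 positions; BC2 differs at 7 positions; BC3 differs at 3 positions. The closest is BC3.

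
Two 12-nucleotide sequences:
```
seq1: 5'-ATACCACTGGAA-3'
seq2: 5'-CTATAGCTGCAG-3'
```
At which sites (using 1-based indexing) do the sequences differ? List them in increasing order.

Differences at site 1 (A→C), site 4 (C→T), site 5 (C→A), site 6 (A→G), site 10 (G→C), site 12 (A→G).

1, 4, 5, 6, 10, 12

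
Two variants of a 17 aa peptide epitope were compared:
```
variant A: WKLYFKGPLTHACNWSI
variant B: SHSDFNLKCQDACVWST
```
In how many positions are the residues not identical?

12

Comparing position by position, 12 positions differ: 1 (W/S), 2 (K/H), 3 (L/S), 4 (Y/D), 6 (K/N), 7 (G/L), 8 (P/K), 9 (L/C), 10 (T/Q), 11 (H/D), 14 (N/V), 17 (I/T).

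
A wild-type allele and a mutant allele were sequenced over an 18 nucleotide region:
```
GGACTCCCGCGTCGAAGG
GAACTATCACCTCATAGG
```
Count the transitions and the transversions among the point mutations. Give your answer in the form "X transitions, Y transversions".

4 transitions, 3 transversions

Transitions (purine↔purine or pyrimidine↔pyrimidine): 2 G→A, 7 C→T, 9 G→A, 14 G→A.
Transversions (purine↔pyrimidine): 6 C→A, 11 G→C, 15 A→T.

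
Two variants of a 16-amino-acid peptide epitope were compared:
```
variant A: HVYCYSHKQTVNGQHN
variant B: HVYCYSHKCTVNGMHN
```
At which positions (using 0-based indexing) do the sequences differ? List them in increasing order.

8, 13

Scanning 0-based: 8: Q/C; 13: Q/M.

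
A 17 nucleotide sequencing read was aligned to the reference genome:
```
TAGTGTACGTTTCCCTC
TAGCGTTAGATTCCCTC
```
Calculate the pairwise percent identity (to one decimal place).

76.5%

4 positions differ (4, 7, 8, 10), so 13 of 17 match: 13/17 = 76.47%.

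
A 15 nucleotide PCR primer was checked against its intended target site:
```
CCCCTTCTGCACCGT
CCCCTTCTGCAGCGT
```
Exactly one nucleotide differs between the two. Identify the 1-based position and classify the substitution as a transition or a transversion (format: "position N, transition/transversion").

Position 12 changes C→G. C is a pyrimidine and G is a purine, so this is a transversion.

position 12, transversion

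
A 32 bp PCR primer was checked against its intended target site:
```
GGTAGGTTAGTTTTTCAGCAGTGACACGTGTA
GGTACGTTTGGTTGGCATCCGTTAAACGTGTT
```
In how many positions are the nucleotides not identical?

10

Comparing position by position, 10 positions differ: 5 (G/C), 9 (A/T), 11 (T/G), 14 (T/G), 15 (T/G), 18 (G/T), 20 (A/C), 23 (G/T), 25 (C/A), 32 (A/T).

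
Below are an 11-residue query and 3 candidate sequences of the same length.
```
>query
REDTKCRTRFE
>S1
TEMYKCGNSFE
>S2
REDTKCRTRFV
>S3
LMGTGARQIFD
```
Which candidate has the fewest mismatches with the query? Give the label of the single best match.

S2

S1 differs at 6 residues; S2 differs at 1 residue; S3 differs at 8 residues. The closest is S2.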